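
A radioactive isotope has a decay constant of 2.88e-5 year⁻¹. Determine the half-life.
t½ = ln(2)/λ = 24070 years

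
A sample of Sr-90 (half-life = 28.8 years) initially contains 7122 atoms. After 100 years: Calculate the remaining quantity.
N = N₀(1/2)^(t/t½) = 641.7 atoms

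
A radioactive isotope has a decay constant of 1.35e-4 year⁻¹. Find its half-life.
t½ = ln(2)/λ = 5134 years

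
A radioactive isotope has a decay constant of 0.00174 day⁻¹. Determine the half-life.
t½ = ln(2)/λ = 398.4 days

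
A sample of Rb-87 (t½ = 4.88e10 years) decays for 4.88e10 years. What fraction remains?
N/N₀ = (1/2)^(t/t½) = 0.5 = 50%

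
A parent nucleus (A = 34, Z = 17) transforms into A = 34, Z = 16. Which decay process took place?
ΔA = 0, ΔZ = -1 ⇒ beta-plus decay (β⁺) or electron capture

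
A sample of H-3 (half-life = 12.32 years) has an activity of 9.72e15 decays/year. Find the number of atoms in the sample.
N = A/λ = 1.728e17 atoms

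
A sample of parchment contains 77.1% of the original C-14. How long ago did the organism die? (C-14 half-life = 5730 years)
Age = t½ × log₂(1/ratio) = 2150 years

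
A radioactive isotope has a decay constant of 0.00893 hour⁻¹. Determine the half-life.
t½ = ln(2)/λ = 77.62 hours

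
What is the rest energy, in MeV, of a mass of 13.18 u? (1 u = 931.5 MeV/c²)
E = mc² = 12280 MeV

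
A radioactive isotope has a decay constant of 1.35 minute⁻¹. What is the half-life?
t½ = ln(2)/λ = 0.5134 minutes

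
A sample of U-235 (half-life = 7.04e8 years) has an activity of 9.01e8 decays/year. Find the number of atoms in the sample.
N = A/λ = 9.151e17 atoms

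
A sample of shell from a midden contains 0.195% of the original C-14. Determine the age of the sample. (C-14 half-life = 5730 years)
Age = t½ × log₂(1/ratio) = 51580 years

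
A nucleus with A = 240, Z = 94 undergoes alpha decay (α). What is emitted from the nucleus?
α particle = ⁴₂He (2 protons + 2 neutrons)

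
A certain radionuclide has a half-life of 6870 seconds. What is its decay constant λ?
λ = ln(2)/t½ = 1.009e-4 second⁻¹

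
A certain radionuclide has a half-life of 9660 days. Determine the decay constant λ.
λ = ln(2)/t½ = 7.175e-5 day⁻¹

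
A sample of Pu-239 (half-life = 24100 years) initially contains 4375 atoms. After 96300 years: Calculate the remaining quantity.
N = N₀(1/2)^(t/t½) = 274.2 atoms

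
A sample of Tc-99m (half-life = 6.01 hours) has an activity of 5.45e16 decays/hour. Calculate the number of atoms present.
N = A/λ = 4.725e17 atoms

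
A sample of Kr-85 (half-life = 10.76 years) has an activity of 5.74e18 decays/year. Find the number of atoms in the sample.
N = A/λ = 8.91e19 atoms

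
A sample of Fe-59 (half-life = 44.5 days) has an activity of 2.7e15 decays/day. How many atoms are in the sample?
N = A/λ = 1.733e17 atoms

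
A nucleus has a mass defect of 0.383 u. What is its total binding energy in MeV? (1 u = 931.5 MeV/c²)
B.E. = Δm × 931.5 = 356.8 MeV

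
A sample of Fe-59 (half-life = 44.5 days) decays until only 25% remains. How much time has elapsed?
t = t½ × log₂(N₀/N) = 89 days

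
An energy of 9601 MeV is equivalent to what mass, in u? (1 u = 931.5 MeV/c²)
m = E/c² = 10.31 u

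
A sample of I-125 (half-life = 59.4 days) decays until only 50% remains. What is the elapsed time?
t = t½ × log₂(N₀/N) = 59.4 days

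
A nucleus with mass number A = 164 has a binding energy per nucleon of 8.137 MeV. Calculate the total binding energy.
B.E. = 8.137 × 164 = 1334 MeV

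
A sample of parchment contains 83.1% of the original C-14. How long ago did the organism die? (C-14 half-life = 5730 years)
Age = t½ × log₂(1/ratio) = 1530 years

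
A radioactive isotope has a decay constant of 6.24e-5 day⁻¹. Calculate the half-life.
t½ = ln(2)/λ = 11110 days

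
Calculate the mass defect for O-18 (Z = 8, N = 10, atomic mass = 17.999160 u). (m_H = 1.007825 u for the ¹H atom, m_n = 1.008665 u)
Δm = Z·m_H + N·m_n − M = 0.1501 u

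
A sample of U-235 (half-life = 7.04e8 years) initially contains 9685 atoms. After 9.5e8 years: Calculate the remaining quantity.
N = N₀(1/2)^(t/t½) = 3801 atoms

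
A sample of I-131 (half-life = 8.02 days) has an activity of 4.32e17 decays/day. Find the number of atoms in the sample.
N = A/λ = 4.998e18 atoms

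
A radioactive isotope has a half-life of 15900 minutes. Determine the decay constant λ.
λ = ln(2)/t½ = 4.359e-5 minute⁻¹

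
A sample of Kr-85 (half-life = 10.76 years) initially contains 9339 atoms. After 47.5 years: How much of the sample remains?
N = N₀(1/2)^(t/t½) = 437.9 atoms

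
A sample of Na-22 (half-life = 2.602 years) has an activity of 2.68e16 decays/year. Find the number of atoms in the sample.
N = A/λ = 1.006e17 atoms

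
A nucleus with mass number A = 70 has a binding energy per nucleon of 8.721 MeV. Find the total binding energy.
B.E. = 8.721 × 70 = 610.5 MeV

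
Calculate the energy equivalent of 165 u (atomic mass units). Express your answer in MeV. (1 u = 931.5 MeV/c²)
E = mc² = 1.537e5 MeV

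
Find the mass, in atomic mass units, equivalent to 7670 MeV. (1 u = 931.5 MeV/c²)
m = E/c² = 8.234 u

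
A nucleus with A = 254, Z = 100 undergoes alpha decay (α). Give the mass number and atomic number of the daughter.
Daughter: A = 250, Z = 98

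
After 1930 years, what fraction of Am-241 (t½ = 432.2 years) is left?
N/N₀ = (1/2)^(t/t½) = 0.04526 = 4.53%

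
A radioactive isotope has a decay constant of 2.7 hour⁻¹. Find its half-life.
t½ = ln(2)/λ = 0.2567 hours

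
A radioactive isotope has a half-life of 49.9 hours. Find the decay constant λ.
λ = ln(2)/t½ = 0.01389 hour⁻¹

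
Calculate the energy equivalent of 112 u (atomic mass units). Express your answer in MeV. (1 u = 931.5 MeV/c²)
E = mc² = 1.043e5 MeV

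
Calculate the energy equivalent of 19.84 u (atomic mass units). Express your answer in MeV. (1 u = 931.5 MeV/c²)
E = mc² = 18480 MeV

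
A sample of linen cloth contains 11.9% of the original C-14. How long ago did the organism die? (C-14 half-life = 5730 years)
Age = t½ × log₂(1/ratio) = 17600 years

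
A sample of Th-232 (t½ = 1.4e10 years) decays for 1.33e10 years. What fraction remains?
N/N₀ = (1/2)^(t/t½) = 0.5176 = 51.8%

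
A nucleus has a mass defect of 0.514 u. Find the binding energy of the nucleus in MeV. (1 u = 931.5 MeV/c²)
B.E. = Δm × 931.5 = 478.8 MeV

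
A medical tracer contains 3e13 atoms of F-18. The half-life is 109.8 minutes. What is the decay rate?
A = λN = 1.894e11 decays/minute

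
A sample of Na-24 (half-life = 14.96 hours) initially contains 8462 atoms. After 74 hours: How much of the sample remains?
N = N₀(1/2)^(t/t½) = 274.4 atoms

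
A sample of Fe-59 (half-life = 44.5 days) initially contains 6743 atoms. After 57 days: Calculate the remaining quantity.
N = N₀(1/2)^(t/t½) = 2775 atoms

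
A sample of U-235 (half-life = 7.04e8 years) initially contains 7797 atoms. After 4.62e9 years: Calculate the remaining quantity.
N = N₀(1/2)^(t/t½) = 82.49 atoms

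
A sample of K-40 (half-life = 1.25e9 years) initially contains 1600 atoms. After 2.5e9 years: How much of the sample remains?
N = N₀(1/2)^(t/t½) = 400 atoms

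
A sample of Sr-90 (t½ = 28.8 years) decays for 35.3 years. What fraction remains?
N/N₀ = (1/2)^(t/t½) = 0.4276 = 42.8%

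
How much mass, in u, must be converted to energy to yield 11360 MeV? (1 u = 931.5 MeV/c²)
m = E/c² = 12.2 u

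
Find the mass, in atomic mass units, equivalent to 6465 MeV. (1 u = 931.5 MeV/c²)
m = E/c² = 6.94 u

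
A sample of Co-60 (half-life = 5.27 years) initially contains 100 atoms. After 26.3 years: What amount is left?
N = N₀(1/2)^(t/t½) = 3.146 atoms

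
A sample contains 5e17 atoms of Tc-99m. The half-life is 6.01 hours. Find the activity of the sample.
A = λN = 5.767e16 decays/hour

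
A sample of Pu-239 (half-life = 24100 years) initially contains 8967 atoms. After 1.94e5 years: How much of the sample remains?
N = N₀(1/2)^(t/t½) = 33.84 atoms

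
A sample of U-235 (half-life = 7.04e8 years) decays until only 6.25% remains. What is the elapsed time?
t = t½ × log₂(N₀/N) = 2.816e9 years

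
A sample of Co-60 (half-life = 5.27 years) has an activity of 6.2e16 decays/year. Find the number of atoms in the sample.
N = A/λ = 4.714e17 atoms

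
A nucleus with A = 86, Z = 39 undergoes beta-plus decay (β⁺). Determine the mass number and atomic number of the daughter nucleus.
Daughter: A = 86, Z = 38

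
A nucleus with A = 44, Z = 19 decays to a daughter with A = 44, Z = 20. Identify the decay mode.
ΔA = 0, ΔZ = +1 ⇒ beta-minus decay (β⁻)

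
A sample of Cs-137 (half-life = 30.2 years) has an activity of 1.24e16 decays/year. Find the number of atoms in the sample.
N = A/λ = 5.403e17 atoms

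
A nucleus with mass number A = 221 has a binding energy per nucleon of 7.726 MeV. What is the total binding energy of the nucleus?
B.E. = 7.726 × 221 = 1707 MeV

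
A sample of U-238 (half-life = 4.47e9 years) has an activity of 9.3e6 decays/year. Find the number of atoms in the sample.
N = A/λ = 5.997e16 atoms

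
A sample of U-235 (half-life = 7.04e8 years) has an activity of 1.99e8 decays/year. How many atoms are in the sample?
N = A/λ = 2.021e17 atoms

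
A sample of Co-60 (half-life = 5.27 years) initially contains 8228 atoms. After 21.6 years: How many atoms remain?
N = N₀(1/2)^(t/t½) = 480.3 atoms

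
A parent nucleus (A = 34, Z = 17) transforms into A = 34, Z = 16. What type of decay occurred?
ΔA = 0, ΔZ = -1 ⇒ beta-plus decay (β⁺) or electron capture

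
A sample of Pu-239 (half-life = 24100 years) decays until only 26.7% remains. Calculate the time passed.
t = t½ × log₂(N₀/N) = 45910 years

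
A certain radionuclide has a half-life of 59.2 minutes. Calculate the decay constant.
λ = ln(2)/t½ = 0.01171 minute⁻¹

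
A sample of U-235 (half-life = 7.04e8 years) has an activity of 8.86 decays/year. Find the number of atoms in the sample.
N = A/λ = 8.999e9 atoms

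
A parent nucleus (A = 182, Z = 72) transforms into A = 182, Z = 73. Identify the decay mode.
ΔA = 0, ΔZ = +1 ⇒ beta-minus decay (β⁻)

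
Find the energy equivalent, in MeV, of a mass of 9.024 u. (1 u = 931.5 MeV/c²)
E = mc² = 8406 MeV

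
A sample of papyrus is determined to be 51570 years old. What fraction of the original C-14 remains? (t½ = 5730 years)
N/N₀ = (1/2)^(t/t½) = 0.001953 = 0.195%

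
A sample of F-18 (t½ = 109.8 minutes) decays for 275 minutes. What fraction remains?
N/N₀ = (1/2)^(t/t½) = 0.1762 = 17.6%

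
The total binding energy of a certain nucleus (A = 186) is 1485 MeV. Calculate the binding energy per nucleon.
B.E./A = 1485/186 = 7.984 MeV/nucleon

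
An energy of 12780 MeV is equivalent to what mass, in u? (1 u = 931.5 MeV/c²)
m = E/c² = 13.72 u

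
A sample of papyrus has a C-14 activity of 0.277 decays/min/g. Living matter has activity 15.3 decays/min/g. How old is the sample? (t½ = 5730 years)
Age = t½ × log₂(A₀/A) = 33160 years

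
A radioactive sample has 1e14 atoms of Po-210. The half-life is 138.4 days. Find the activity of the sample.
A = λN = 5.008e11 decays/day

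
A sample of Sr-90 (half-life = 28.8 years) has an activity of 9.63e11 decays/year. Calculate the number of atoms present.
N = A/λ = 4.001e13 atoms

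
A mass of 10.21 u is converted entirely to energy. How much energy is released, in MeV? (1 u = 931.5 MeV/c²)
E = mc² = 9511 MeV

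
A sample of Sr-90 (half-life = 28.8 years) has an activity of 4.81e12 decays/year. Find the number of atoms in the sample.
N = A/λ = 1.999e14 atoms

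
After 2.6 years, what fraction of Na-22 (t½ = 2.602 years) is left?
N/N₀ = (1/2)^(t/t½) = 0.5003 = 50%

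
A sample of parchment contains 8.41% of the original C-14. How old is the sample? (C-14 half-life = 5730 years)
Age = t½ × log₂(1/ratio) = 20470 years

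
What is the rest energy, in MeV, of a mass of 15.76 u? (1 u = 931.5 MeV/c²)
E = mc² = 14680 MeV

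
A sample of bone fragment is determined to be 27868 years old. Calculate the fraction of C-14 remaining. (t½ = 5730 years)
N/N₀ = (1/2)^(t/t½) = 0.03435 = 3.44%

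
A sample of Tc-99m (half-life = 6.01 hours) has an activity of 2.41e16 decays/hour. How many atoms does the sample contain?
N = A/λ = 2.09e17 atoms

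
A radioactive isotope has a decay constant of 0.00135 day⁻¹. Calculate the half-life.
t½ = ln(2)/λ = 513.4 days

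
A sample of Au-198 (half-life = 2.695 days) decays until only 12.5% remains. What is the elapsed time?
t = t½ × log₂(N₀/N) = 8.085 days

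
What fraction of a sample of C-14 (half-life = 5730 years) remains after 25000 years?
N/N₀ = (1/2)^(t/t½) = 0.0486 = 4.86%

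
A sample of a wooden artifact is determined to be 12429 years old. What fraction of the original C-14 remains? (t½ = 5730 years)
N/N₀ = (1/2)^(t/t½) = 0.2223 = 22.2%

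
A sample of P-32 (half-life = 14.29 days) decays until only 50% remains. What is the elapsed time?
t = t½ × log₂(N₀/N) = 14.29 days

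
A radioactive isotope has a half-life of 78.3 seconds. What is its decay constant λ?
λ = ln(2)/t½ = 0.008852 second⁻¹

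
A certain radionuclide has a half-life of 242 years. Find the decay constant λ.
λ = ln(2)/t½ = 0.002864 year⁻¹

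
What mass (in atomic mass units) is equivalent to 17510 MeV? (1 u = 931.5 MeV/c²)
m = E/c² = 18.8 u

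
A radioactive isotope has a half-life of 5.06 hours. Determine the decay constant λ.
λ = ln(2)/t½ = 0.137 hour⁻¹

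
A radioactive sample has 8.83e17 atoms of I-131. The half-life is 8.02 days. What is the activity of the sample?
A = λN = 7.632e16 decays/day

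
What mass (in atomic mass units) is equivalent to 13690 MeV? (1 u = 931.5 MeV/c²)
m = E/c² = 14.7 u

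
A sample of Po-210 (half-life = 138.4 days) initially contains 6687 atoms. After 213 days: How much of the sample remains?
N = N₀(1/2)^(t/t½) = 2301 atoms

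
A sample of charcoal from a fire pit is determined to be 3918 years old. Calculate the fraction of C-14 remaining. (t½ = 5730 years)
N/N₀ = (1/2)^(t/t½) = 0.6225 = 62.3%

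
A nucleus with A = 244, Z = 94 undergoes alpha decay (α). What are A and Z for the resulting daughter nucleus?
Daughter: A = 240, Z = 92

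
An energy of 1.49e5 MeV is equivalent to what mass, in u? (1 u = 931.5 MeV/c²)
m = E/c² = 160 u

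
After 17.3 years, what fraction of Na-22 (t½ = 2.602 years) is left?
N/N₀ = (1/2)^(t/t½) = 0.009966 = 0.997%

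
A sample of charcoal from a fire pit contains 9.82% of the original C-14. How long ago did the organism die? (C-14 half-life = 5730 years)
Age = t½ × log₂(1/ratio) = 19180 years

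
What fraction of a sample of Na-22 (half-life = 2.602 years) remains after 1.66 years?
N/N₀ = (1/2)^(t/t½) = 0.6426 = 64.3%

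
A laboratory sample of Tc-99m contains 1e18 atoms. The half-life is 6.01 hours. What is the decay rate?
A = λN = 1.153e17 decays/hour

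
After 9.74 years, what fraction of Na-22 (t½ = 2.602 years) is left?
N/N₀ = (1/2)^(t/t½) = 0.07467 = 7.47%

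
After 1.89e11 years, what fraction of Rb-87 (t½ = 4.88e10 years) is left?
N/N₀ = (1/2)^(t/t½) = 0.06825 = 6.83%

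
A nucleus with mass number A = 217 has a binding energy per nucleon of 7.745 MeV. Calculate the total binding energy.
B.E. = 7.745 × 217 = 1681 MeV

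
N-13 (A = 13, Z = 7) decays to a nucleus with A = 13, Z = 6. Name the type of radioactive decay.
ΔA = 0, ΔZ = -1 ⇒ beta-plus decay (β⁺) or electron capture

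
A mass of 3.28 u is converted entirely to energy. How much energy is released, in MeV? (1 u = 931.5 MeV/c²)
E = mc² = 3055 MeV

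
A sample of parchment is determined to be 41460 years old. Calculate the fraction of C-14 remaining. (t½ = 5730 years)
N/N₀ = (1/2)^(t/t½) = 0.006635 = 0.664%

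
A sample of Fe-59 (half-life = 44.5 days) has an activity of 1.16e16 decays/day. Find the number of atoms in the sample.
N = A/λ = 7.447e17 atoms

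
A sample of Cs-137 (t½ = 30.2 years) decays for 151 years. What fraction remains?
N/N₀ = (1/2)^(t/t½) = 0.03125 = 3.12%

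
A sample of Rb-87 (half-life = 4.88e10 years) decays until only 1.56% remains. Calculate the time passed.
t = t½ × log₂(N₀/N) = 2.929e11 years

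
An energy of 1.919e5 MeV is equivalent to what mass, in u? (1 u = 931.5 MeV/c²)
m = E/c² = 206 u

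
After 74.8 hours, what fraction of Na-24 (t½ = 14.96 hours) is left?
N/N₀ = (1/2)^(t/t½) = 0.03125 = 3.13%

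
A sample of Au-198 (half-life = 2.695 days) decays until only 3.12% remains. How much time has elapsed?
t = t½ × log₂(N₀/N) = 13.48 days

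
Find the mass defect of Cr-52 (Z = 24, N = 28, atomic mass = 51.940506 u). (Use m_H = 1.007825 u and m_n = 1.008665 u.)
Δm = Z·m_H + N·m_n − M = 0.4899 u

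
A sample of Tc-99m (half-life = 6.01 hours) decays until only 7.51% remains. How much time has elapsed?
t = t½ × log₂(N₀/N) = 22.45 hours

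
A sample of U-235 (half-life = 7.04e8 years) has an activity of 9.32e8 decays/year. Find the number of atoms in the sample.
N = A/λ = 9.466e17 atoms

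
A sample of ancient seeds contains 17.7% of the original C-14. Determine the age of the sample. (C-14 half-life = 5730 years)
Age = t½ × log₂(1/ratio) = 14310 years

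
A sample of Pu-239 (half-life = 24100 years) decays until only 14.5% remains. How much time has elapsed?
t = t½ × log₂(N₀/N) = 67140 years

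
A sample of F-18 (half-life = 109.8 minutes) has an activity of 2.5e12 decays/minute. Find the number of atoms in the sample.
N = A/λ = 3.96e14 atoms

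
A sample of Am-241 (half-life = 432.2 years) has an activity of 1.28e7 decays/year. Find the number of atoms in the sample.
N = A/λ = 7.981e9 atoms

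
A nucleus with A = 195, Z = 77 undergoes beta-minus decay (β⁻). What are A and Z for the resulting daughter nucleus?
Daughter: A = 195, Z = 78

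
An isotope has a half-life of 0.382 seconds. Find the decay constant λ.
λ = ln(2)/t½ = 1.815 second⁻¹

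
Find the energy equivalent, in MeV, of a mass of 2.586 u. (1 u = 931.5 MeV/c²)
E = mc² = 2409 MeV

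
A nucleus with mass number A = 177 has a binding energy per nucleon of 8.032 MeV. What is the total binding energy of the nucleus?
B.E. = 8.032 × 177 = 1422 MeV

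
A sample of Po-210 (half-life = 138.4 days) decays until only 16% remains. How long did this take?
t = t½ × log₂(N₀/N) = 365.9 days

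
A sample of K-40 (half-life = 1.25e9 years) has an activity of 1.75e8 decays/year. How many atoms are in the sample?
N = A/λ = 3.156e17 atoms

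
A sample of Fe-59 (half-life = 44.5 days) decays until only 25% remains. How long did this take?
t = t½ × log₂(N₀/N) = 89 days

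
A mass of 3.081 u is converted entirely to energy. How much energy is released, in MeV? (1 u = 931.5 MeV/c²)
E = mc² = 2870 MeV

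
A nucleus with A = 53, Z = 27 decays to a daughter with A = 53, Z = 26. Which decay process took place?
ΔA = 0, ΔZ = -1 ⇒ beta-plus decay (β⁺) or electron capture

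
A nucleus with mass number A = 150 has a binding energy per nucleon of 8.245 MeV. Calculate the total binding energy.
B.E. = 8.245 × 150 = 1237 MeV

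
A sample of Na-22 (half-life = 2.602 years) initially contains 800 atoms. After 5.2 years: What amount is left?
N = N₀(1/2)^(t/t½) = 200.2 atoms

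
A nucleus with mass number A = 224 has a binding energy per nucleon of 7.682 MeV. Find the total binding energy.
B.E. = 7.682 × 224 = 1721 MeV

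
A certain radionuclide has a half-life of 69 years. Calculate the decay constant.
λ = ln(2)/t½ = 0.01005 year⁻¹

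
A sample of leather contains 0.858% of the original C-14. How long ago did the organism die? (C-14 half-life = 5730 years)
Age = t½ × log₂(1/ratio) = 39340 years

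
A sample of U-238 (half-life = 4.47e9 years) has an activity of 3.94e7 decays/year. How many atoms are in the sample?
N = A/λ = 2.541e17 atoms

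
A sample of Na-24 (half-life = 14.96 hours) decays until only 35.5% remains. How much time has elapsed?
t = t½ × log₂(N₀/N) = 22.35 hours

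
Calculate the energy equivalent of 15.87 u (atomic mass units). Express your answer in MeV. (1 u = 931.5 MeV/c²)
E = mc² = 14780 MeV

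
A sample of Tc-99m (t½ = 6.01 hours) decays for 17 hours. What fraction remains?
N/N₀ = (1/2)^(t/t½) = 0.1408 = 14.1%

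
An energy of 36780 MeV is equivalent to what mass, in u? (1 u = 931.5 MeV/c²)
m = E/c² = 39.48 u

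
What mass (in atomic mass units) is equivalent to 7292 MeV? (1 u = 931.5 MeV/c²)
m = E/c² = 7.828 u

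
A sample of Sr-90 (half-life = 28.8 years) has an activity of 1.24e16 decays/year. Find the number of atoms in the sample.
N = A/λ = 5.152e17 atoms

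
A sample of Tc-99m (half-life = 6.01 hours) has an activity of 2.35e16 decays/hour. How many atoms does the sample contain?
N = A/λ = 2.038e17 atoms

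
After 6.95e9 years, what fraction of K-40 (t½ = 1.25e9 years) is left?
N/N₀ = (1/2)^(t/t½) = 0.0212 = 2.12%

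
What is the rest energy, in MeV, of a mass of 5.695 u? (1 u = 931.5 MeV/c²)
E = mc² = 5305 MeV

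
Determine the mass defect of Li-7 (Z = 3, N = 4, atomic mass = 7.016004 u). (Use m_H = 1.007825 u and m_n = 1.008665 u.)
Δm = Z·m_H + N·m_n − M = 0.04213 u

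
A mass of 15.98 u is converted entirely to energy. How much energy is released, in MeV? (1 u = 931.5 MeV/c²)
E = mc² = 14890 MeV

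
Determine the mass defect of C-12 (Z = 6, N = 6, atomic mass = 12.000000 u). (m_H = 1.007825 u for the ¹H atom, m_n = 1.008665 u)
Δm = Z·m_H + N·m_n − M = 0.09894 u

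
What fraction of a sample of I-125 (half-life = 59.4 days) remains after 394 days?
N/N₀ = (1/2)^(t/t½) = 0.01008 = 1.01%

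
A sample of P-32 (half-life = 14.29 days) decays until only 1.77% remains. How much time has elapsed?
t = t½ × log₂(N₀/N) = 83.17 days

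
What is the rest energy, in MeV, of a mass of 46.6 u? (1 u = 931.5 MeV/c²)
E = mc² = 43410 MeV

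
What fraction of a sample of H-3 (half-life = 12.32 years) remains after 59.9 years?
N/N₀ = (1/2)^(t/t½) = 0.03439 = 3.44%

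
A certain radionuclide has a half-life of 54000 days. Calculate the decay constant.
λ = ln(2)/t½ = 1.284e-5 day⁻¹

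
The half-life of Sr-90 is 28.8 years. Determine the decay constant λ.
λ = ln(2)/t½ = 0.02407 year⁻¹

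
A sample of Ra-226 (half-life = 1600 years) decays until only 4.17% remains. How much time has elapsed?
t = t½ × log₂(N₀/N) = 7334 years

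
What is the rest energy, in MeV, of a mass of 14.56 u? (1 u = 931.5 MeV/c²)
E = mc² = 13560 MeV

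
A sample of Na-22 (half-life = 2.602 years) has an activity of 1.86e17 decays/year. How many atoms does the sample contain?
N = A/λ = 6.982e17 atoms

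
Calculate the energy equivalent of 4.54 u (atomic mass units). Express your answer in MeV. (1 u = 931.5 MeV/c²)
E = mc² = 4229 MeV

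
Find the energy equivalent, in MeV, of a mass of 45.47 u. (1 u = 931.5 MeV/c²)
E = mc² = 42360 MeV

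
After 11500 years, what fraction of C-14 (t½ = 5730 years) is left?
N/N₀ = (1/2)^(t/t½) = 0.2488 = 24.9%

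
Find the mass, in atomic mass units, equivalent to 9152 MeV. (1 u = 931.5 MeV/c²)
m = E/c² = 9.825 u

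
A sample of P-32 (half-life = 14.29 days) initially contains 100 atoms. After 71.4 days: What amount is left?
N = N₀(1/2)^(t/t½) = 3.133 atoms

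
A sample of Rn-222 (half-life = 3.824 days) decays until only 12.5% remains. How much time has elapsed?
t = t½ × log₂(N₀/N) = 11.47 days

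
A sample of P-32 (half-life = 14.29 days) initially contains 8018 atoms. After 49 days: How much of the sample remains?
N = N₀(1/2)^(t/t½) = 744.5 atoms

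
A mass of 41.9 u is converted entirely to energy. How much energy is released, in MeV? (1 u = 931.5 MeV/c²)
E = mc² = 39030 MeV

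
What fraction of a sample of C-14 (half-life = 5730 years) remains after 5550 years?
N/N₀ = (1/2)^(t/t½) = 0.511 = 51.1%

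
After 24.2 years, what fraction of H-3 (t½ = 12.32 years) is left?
N/N₀ = (1/2)^(t/t½) = 0.2563 = 25.6%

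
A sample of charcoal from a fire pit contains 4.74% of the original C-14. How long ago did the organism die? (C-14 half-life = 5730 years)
Age = t½ × log₂(1/ratio) = 25210 years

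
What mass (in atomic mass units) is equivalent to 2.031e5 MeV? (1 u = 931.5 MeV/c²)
m = E/c² = 218 u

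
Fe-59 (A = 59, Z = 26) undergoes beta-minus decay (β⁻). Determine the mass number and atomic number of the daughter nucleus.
Daughter: A = 59, Z = 27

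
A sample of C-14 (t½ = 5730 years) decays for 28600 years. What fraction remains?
N/N₀ = (1/2)^(t/t½) = 0.03144 = 3.14%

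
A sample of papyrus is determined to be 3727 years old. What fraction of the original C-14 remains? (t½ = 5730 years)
N/N₀ = (1/2)^(t/t½) = 0.6371 = 63.7%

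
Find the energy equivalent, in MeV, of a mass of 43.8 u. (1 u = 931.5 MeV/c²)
E = mc² = 40800 MeV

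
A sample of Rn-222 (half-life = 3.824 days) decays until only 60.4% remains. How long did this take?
t = t½ × log₂(N₀/N) = 2.781 days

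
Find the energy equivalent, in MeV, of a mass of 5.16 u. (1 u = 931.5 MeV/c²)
E = mc² = 4807 MeV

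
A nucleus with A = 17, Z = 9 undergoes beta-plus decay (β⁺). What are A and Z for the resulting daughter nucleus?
Daughter: A = 17, Z = 8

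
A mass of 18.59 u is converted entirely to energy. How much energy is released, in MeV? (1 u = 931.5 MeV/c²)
E = mc² = 17320 MeV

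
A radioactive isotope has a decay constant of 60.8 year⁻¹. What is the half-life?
t½ = ln(2)/λ = 0.0114 years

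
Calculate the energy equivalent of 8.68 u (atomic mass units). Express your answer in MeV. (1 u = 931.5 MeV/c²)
E = mc² = 8085 MeV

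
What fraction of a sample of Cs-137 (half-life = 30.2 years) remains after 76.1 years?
N/N₀ = (1/2)^(t/t½) = 0.1744 = 17.4%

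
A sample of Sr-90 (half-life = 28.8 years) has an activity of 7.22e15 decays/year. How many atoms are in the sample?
N = A/λ = 3e17 atoms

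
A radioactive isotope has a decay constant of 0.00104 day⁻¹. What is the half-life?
t½ = ln(2)/λ = 666.5 days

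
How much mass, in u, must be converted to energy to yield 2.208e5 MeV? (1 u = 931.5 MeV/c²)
m = E/c² = 237 u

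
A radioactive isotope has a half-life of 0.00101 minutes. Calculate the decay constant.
λ = ln(2)/t½ = 686.3 minute⁻¹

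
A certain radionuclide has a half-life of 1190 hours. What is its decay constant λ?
λ = ln(2)/t½ = 5.825e-4 hour⁻¹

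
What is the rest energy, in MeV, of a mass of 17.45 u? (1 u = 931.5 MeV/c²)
E = mc² = 16250 MeV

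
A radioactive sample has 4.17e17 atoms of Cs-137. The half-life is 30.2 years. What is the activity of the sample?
A = λN = 9.571e15 decays/year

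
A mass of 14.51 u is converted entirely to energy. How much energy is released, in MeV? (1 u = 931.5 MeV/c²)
E = mc² = 13520 MeV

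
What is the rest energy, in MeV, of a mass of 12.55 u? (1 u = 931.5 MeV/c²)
E = mc² = 11690 MeV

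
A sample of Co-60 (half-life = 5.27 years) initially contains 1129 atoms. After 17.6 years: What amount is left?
N = N₀(1/2)^(t/t½) = 111.5 atoms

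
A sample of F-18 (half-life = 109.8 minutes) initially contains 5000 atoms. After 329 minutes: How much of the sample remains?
N = N₀(1/2)^(t/t½) = 626.6 atoms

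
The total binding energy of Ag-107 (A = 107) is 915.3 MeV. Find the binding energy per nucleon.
B.E./A = 915.3/107 = 8.554 MeV/nucleon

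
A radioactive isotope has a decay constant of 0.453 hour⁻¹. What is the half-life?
t½ = ln(2)/λ = 1.53 hours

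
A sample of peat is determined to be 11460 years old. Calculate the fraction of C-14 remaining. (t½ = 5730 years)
N/N₀ = (1/2)^(t/t½) = 0.25 = 25%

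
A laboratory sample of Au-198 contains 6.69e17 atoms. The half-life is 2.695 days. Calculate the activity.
A = λN = 1.721e17 decays/day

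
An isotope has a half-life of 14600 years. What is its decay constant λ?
λ = ln(2)/t½ = 4.748e-5 year⁻¹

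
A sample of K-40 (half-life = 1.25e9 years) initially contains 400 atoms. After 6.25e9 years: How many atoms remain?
N = N₀(1/2)^(t/t½) = 12.5 atoms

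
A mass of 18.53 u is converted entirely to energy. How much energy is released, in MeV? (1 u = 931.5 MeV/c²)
E = mc² = 17260 MeV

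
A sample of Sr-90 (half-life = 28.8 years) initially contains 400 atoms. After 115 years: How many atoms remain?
N = N₀(1/2)^(t/t½) = 25.12 atoms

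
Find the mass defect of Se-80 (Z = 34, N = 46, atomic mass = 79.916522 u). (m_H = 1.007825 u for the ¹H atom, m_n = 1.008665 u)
Δm = Z·m_H + N·m_n − M = 0.7481 u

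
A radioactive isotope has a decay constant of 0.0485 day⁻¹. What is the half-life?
t½ = ln(2)/λ = 14.29 days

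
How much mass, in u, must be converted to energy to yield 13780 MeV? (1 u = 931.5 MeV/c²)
m = E/c² = 14.79 u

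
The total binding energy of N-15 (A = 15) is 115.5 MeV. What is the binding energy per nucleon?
B.E./A = 115.5/15 = 7.7 MeV/nucleon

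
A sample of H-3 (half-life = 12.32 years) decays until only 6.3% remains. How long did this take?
t = t½ × log₂(N₀/N) = 49.14 years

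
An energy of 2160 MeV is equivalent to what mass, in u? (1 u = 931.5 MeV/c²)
m = E/c² = 2.319 u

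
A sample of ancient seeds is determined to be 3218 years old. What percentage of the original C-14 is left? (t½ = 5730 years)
N/N₀ = (1/2)^(t/t½) = 0.6775 = 67.8%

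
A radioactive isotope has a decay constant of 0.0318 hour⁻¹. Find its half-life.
t½ = ln(2)/λ = 21.8 hours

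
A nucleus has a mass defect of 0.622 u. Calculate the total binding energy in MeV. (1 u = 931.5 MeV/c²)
B.E. = Δm × 931.5 = 579.4 MeV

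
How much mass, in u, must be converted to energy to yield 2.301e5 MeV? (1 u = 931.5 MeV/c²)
m = E/c² = 247 u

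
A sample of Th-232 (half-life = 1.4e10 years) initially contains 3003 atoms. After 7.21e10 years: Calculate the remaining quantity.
N = N₀(1/2)^(t/t½) = 84.58 atoms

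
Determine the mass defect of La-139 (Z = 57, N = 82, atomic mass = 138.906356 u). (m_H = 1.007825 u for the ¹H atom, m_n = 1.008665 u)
Δm = Z·m_H + N·m_n − M = 1.25 u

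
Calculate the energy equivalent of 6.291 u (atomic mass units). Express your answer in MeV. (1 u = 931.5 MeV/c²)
E = mc² = 5860 MeV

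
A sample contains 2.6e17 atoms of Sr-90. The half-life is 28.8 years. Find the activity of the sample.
A = λN = 6.258e15 decays/year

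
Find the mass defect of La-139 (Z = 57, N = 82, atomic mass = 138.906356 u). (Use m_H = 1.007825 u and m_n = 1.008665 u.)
Δm = Z·m_H + N·m_n − M = 1.25 u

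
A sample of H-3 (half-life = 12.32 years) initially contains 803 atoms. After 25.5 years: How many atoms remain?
N = N₀(1/2)^(t/t½) = 191.3 atoms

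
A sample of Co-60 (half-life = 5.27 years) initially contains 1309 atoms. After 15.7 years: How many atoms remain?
N = N₀(1/2)^(t/t½) = 166 atoms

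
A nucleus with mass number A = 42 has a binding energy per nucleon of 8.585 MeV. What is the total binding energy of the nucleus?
B.E. = 8.585 × 42 = 360.6 MeV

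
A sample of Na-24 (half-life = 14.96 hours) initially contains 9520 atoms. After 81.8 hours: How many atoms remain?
N = N₀(1/2)^(t/t½) = 215.1 atoms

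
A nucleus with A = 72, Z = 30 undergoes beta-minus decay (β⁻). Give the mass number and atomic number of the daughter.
Daughter: A = 72, Z = 31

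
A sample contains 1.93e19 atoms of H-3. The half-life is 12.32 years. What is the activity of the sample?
A = λN = 1.086e18 decays/year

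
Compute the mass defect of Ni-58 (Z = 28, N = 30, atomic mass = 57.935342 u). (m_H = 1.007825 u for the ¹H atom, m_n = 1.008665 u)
Δm = Z·m_H + N·m_n − M = 0.5437 u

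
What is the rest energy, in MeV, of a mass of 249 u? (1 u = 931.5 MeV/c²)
E = mc² = 2.319e5 MeV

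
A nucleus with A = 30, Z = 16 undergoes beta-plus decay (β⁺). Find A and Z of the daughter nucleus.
Daughter: A = 30, Z = 15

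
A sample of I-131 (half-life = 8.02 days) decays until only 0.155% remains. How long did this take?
t = t½ × log₂(N₀/N) = 74.85 days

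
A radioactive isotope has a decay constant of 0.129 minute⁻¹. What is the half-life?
t½ = ln(2)/λ = 5.373 minutes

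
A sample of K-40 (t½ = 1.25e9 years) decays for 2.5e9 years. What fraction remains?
N/N₀ = (1/2)^(t/t½) = 0.25 = 25%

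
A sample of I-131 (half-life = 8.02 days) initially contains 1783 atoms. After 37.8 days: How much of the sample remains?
N = N₀(1/2)^(t/t½) = 67.97 atoms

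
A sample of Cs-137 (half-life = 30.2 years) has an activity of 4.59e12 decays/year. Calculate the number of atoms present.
N = A/λ = 2e14 atoms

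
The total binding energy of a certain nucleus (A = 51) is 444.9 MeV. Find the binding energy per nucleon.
B.E./A = 444.9/51 = 8.724 MeV/nucleon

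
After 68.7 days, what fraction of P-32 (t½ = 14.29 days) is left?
N/N₀ = (1/2)^(t/t½) = 0.03571 = 3.57%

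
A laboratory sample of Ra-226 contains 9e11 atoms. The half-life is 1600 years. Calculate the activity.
A = λN = 3.899e8 decays/year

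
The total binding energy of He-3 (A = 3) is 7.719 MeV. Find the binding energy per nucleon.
B.E./A = 7.719/3 = 2.573 MeV/nucleon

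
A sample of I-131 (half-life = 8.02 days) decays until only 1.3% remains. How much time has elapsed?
t = t½ × log₂(N₀/N) = 50.25 days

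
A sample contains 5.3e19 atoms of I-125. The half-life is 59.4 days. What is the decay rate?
A = λN = 6.185e17 decays/day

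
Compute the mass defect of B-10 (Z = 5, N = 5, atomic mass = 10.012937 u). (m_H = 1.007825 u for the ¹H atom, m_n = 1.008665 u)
Δm = Z·m_H + N·m_n − M = 0.06951 u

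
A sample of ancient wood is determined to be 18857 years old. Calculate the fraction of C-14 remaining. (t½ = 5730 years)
N/N₀ = (1/2)^(t/t½) = 0.1022 = 10.2%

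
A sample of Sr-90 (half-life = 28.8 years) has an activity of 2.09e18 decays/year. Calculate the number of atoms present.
N = A/λ = 8.684e19 atoms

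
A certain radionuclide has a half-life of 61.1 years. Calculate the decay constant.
λ = ln(2)/t½ = 0.01134 year⁻¹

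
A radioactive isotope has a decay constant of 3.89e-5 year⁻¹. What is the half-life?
t½ = ln(2)/λ = 17820 years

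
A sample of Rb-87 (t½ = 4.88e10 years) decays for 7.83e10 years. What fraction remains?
N/N₀ = (1/2)^(t/t½) = 0.3288 = 32.9%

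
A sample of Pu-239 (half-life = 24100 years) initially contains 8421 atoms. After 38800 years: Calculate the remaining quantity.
N = N₀(1/2)^(t/t½) = 2759 atoms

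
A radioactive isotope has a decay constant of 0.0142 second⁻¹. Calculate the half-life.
t½ = ln(2)/λ = 48.81 seconds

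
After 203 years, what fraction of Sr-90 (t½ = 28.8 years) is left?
N/N₀ = (1/2)^(t/t½) = 0.007554 = 0.755%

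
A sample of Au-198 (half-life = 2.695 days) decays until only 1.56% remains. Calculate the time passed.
t = t½ × log₂(N₀/N) = 16.18 days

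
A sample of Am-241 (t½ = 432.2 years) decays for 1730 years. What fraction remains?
N/N₀ = (1/2)^(t/t½) = 0.06238 = 6.24%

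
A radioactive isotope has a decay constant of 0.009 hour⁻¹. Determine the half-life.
t½ = ln(2)/λ = 77.02 hours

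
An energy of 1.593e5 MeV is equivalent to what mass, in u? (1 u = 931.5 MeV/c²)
m = E/c² = 171 u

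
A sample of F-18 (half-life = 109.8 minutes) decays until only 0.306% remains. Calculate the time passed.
t = t½ × log₂(N₀/N) = 917.1 minutes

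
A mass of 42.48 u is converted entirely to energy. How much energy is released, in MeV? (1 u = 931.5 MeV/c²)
E = mc² = 39570 MeV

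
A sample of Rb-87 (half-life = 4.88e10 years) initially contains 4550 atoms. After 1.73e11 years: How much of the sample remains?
N = N₀(1/2)^(t/t½) = 389.8 atoms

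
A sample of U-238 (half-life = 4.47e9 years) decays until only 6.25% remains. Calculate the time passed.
t = t½ × log₂(N₀/N) = 1.788e10 years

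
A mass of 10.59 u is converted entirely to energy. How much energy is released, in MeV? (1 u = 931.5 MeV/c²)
E = mc² = 9865 MeV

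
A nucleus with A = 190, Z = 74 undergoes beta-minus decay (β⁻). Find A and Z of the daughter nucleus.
Daughter: A = 190, Z = 75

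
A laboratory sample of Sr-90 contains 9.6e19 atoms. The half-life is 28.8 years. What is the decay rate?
A = λN = 2.31e18 decays/year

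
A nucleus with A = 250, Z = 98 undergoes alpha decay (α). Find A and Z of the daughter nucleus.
Daughter: A = 246, Z = 96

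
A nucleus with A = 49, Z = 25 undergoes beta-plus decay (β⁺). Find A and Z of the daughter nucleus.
Daughter: A = 49, Z = 24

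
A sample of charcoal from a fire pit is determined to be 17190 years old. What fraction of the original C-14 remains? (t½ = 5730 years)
N/N₀ = (1/2)^(t/t½) = 0.125 = 12.5%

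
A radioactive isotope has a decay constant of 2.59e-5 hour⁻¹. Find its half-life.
t½ = ln(2)/λ = 26760 hours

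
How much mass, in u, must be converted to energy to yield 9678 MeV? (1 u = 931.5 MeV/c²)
m = E/c² = 10.39 u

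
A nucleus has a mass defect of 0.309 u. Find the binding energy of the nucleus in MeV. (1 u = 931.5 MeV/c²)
B.E. = Δm × 931.5 = 287.8 MeV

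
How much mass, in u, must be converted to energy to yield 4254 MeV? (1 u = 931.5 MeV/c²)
m = E/c² = 4.567 u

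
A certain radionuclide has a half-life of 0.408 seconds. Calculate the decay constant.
λ = ln(2)/t½ = 1.699 second⁻¹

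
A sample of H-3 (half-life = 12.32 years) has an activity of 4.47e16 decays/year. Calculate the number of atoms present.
N = A/λ = 7.945e17 atoms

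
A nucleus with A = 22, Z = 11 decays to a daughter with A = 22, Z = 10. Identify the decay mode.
ΔA = 0, ΔZ = -1 ⇒ beta-plus decay (β⁺) or electron capture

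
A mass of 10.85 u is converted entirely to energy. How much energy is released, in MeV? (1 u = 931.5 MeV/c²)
E = mc² = 10110 MeV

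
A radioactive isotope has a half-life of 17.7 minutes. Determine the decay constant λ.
λ = ln(2)/t½ = 0.03916 minute⁻¹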